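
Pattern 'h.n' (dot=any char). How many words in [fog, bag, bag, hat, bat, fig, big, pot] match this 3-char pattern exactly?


Pattern 'h.n' means: starts with 'h', any single char, ends with 'n'.
Checking each word (must be exactly 3 chars):
  'fog' (len=3): no
  'bag' (len=3): no
  'bag' (len=3): no
  'hat' (len=3): no
  'bat' (len=3): no
  'fig' (len=3): no
  'big' (len=3): no
  'pot' (len=3): no
Matching words: []
Total: 0

0


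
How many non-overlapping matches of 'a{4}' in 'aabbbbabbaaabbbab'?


Pattern 'a{4}' matches exactly 4 consecutive a's (greedy, non-overlapping).
String: 'aabbbbabbaaabbbab'
Scanning for runs of a's:
  Run at pos 0: 'aa' (length 2) -> 0 match(es)
  Run at pos 6: 'a' (length 1) -> 0 match(es)
  Run at pos 9: 'aaa' (length 3) -> 0 match(es)
  Run at pos 15: 'a' (length 1) -> 0 match(es)
Matches found: []
Total: 0

0


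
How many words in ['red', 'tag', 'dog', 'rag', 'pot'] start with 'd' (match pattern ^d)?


Pattern ^d anchors to start of word. Check which words begin with 'd':
  'red' -> no
  'tag' -> no
  'dog' -> MATCH (starts with 'd')
  'rag' -> no
  'pot' -> no
Matching words: ['dog']
Count: 1

1


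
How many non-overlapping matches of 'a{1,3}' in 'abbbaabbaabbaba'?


Pattern 'a{1,3}' matches between 1 and 3 consecutive a's (greedy).
String: 'abbbaabbaabbaba'
Finding runs of a's and applying greedy matching:
  Run at pos 0: 'a' (length 1)
  Run at pos 4: 'aa' (length 2)
  Run at pos 8: 'aa' (length 2)
  Run at pos 12: 'a' (length 1)
  Run at pos 14: 'a' (length 1)
Matches: ['a', 'aa', 'aa', 'a', 'a']
Count: 5

5


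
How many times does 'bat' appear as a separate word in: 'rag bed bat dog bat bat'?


Scanning each word for exact match 'bat':
  Word 1: 'rag' -> no
  Word 2: 'bed' -> no
  Word 3: 'bat' -> MATCH
  Word 4: 'dog' -> no
  Word 5: 'bat' -> MATCH
  Word 6: 'bat' -> MATCH
Total matches: 3

3


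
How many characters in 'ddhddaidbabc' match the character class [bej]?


Character class [bej] matches any of: {b, e, j}
Scanning string 'ddhddaidbabc' character by character:
  pos 0: 'd' -> no
  pos 1: 'd' -> no
  pos 2: 'h' -> no
  pos 3: 'd' -> no
  pos 4: 'd' -> no
  pos 5: 'a' -> no
  pos 6: 'i' -> no
  pos 7: 'd' -> no
  pos 8: 'b' -> MATCH
  pos 9: 'a' -> no
  pos 10: 'b' -> MATCH
  pos 11: 'c' -> no
Total matches: 2

2


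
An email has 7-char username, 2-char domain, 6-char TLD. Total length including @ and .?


An email address has format: username@domain.tld
Username length: 7
'@' character: 1
Domain length: 2
'.' character: 1
TLD length: 6
Total = 7 + 1 + 2 + 1 + 6 = 17

17


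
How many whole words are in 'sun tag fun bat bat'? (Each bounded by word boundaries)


Word boundaries (\b) mark the start/end of each word.
Text: 'sun tag fun bat bat'
Splitting by whitespace:
  Word 1: 'sun'
  Word 2: 'tag'
  Word 3: 'fun'
  Word 4: 'bat'
  Word 5: 'bat'
Total whole words: 5

5


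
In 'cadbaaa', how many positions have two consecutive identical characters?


Looking for consecutive identical characters in 'cadbaaa':
  pos 0-1: 'c' vs 'a' -> different
  pos 1-2: 'a' vs 'd' -> different
  pos 2-3: 'd' vs 'b' -> different
  pos 3-4: 'b' vs 'a' -> different
  pos 4-5: 'a' vs 'a' -> MATCH ('aa')
  pos 5-6: 'a' vs 'a' -> MATCH ('aa')
Consecutive identical pairs: ['aa', 'aa']
Count: 2

2


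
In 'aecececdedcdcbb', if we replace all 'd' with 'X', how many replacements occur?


re.sub('d', 'X', text) replaces every occurrence of 'd' with 'X'.
Text: 'aecececdedcdcbb'
Scanning for 'd':
  pos 7: 'd' -> replacement #1
  pos 9: 'd' -> replacement #2
  pos 11: 'd' -> replacement #3
Total replacements: 3

3


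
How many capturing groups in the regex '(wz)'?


To count capturing groups, count each '(' that starts a group.
Pattern: '(wz)'
Walking through the pattern:
  Position 0: '(' -> group #1
Total capturing groups: 1

1


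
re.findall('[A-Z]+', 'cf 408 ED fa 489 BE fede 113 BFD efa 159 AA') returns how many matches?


Pattern '[A-Z]+' finds one or more uppercase letters.
Text: 'cf 408 ED fa 489 BE fede 113 BFD efa 159 AA'
Scanning for matches:
  Match 1: 'ED'
  Match 2: 'BE'
  Match 3: 'BFD'
  Match 4: 'AA'
Total matches: 4

4


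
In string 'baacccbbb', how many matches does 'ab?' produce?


Pattern 'ab?' matches 'a' optionally followed by 'b'.
String: 'baacccbbb'
Scanning left to right for 'a' then checking next char:
  Match 1: 'a' (a not followed by b)
  Match 2: 'a' (a not followed by b)
Total matches: 2

2


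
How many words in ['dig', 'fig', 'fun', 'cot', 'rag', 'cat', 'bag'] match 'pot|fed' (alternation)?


Alternation 'pot|fed' matches either 'pot' or 'fed'.
Checking each word:
  'dig' -> no
  'fig' -> no
  'fun' -> no
  'cot' -> no
  'rag' -> no
  'cat' -> no
  'bag' -> no
Matches: []
Count: 0

0


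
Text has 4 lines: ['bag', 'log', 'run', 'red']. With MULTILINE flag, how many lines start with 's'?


With MULTILINE flag, ^ matches the start of each line.
Lines: ['bag', 'log', 'run', 'red']
Checking which lines start with 's':
  Line 1: 'bag' -> no
  Line 2: 'log' -> no
  Line 3: 'run' -> no
  Line 4: 'red' -> no
Matching lines: []
Count: 0

0


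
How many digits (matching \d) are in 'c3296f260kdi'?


\d matches any digit 0-9.
Scanning 'c3296f260kdi':
  pos 1: '3' -> DIGIT
  pos 2: '2' -> DIGIT
  pos 3: '9' -> DIGIT
  pos 4: '6' -> DIGIT
  pos 6: '2' -> DIGIT
  pos 7: '6' -> DIGIT
  pos 8: '0' -> DIGIT
Digits found: ['3', '2', '9', '6', '2', '6', '0']
Total: 7

7


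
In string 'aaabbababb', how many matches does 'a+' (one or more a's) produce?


Pattern 'a+' matches one or more consecutive a's.
String: 'aaabbababb'
Scanning for runs of a:
  Match 1: 'aaa' (length 3)
  Match 2: 'a' (length 1)
  Match 3: 'a' (length 1)
Total matches: 3

3


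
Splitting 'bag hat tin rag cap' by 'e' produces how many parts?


Splitting by 'e' breaks the string at each occurrence of the separator.
Text: 'bag hat tin rag cap'
Parts after split:
  Part 1: 'bag hat tin rag cap'
Total parts: 1

1


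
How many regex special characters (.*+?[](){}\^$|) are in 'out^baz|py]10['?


Regex special characters are: . * + ? [ ] ( ) { } \ ^ $ |
Scanning 'out^baz|py]10[':
  pos 3: '^' -> SPECIAL
  pos 7: '|' -> SPECIAL
  pos 10: ']' -> SPECIAL
  pos 13: '[' -> SPECIAL
Special chars found: ['^', '|', ']', '[']
Total: 4

4


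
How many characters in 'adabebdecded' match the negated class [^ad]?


Negated class [^ad] matches any char NOT in {a, d}
Scanning 'adabebdecded':
  pos 0: 'a' -> no (excluded)
  pos 1: 'd' -> no (excluded)
  pos 2: 'a' -> no (excluded)
  pos 3: 'b' -> MATCH
  pos 4: 'e' -> MATCH
  pos 5: 'b' -> MATCH
  pos 6: 'd' -> no (excluded)
  pos 7: 'e' -> MATCH
  pos 8: 'c' -> MATCH
  pos 9: 'd' -> no (excluded)
  pos 10: 'e' -> MATCH
  pos 11: 'd' -> no (excluded)
Total matches: 6

6


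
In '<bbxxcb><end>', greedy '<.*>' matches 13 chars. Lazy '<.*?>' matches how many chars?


Greedy '<.*>' tries to match as MUCH as possible.
Lazy '<.*?>' tries to match as LITTLE as possible.

String: '<bbxxcb><end>'
Greedy '<.*>' starts at first '<' and extends to the LAST '>': '<bbxxcb><end>' (13 chars)
Lazy '<.*?>' starts at first '<' and stops at the FIRST '>': '<bbxxcb>' (8 chars)

8


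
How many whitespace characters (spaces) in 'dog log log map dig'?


\s matches whitespace characters (spaces, tabs, etc.).
Text: 'dog log log map dig'
This text has 5 words separated by spaces.
Number of spaces = number of words - 1 = 5 - 1 = 4

4


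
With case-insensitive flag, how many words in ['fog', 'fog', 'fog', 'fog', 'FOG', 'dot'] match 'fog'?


Case-insensitive matching: compare each word's lowercase form to 'fog'.
  'fog' -> lower='fog' -> MATCH
  'fog' -> lower='fog' -> MATCH
  'fog' -> lower='fog' -> MATCH
  'fog' -> lower='fog' -> MATCH
  'FOG' -> lower='fog' -> MATCH
  'dot' -> lower='dot' -> no
Matches: ['fog', 'fog', 'fog', 'fog', 'FOG']
Count: 5

5


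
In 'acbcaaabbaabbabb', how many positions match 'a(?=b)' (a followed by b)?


Lookahead 'a(?=b)' matches 'a' only when followed by 'b'.
String: 'acbcaaabbaabbabb'
Checking each position where char is 'a':
  pos 0: 'a' -> no (next='c')
  pos 4: 'a' -> no (next='a')
  pos 5: 'a' -> no (next='a')
  pos 6: 'a' -> MATCH (next='b')
  pos 9: 'a' -> no (next='a')
  pos 10: 'a' -> MATCH (next='b')
  pos 13: 'a' -> MATCH (next='b')
Matching positions: [6, 10, 13]
Count: 3

3


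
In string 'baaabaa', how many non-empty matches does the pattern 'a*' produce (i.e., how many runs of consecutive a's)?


Pattern 'a*' matches zero or more a's. We want non-empty runs of consecutive a's.
String: 'baaabaa'
Walking through the string to find runs of a's:
  Run 1: positions 1-3 -> 'aaa'
  Run 2: positions 5-6 -> 'aa'
Non-empty runs found: ['aaa', 'aa']
Count: 2

2


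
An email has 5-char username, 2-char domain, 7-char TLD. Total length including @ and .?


An email address has format: username@domain.tld
Username length: 5
'@' character: 1
Domain length: 2
'.' character: 1
TLD length: 7
Total = 5 + 1 + 2 + 1 + 7 = 16

16


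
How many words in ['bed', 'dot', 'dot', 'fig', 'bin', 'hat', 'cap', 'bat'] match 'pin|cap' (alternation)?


Alternation 'pin|cap' matches either 'pin' or 'cap'.
Checking each word:
  'bed' -> no
  'dot' -> no
  'dot' -> no
  'fig' -> no
  'bin' -> no
  'hat' -> no
  'cap' -> MATCH
  'bat' -> no
Matches: ['cap']
Count: 1

1


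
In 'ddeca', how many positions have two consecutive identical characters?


Looking for consecutive identical characters in 'ddeca':
  pos 0-1: 'd' vs 'd' -> MATCH ('dd')
  pos 1-2: 'd' vs 'e' -> different
  pos 2-3: 'e' vs 'c' -> different
  pos 3-4: 'c' vs 'a' -> different
Consecutive identical pairs: ['dd']
Count: 1

1


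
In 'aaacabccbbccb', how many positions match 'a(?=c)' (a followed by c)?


Lookahead 'a(?=c)' matches 'a' only when followed by 'c'.
String: 'aaacabccbbccb'
Checking each position where char is 'a':
  pos 0: 'a' -> no (next='a')
  pos 1: 'a' -> no (next='a')
  pos 2: 'a' -> MATCH (next='c')
  pos 4: 'a' -> no (next='b')
Matching positions: [2]
Count: 1

1


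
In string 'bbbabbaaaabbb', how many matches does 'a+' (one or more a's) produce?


Pattern 'a+' matches one or more consecutive a's.
String: 'bbbabbaaaabbb'
Scanning for runs of a:
  Match 1: 'a' (length 1)
  Match 2: 'aaaa' (length 4)
Total matches: 2

2


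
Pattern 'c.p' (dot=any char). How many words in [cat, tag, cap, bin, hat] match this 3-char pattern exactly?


Pattern 'c.p' means: starts with 'c', any single char, ends with 'p'.
Checking each word (must be exactly 3 chars):
  'cat' (len=3): no
  'tag' (len=3): no
  'cap' (len=3): MATCH
  'bin' (len=3): no
  'hat' (len=3): no
Matching words: ['cap']
Total: 1

1


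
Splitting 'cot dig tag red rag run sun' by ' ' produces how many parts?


Splitting by ' ' breaks the string at each occurrence of the separator.
Text: 'cot dig tag red rag run sun'
Parts after split:
  Part 1: 'cot'
  Part 2: 'dig'
  Part 3: 'tag'
  Part 4: 'red'
  Part 5: 'rag'
  Part 6: 'run'
  Part 7: 'sun'
Total parts: 7

7


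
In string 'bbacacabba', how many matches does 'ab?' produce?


Pattern 'ab?' matches 'a' optionally followed by 'b'.
String: 'bbacacabba'
Scanning left to right for 'a' then checking next char:
  Match 1: 'a' (a not followed by b)
  Match 2: 'a' (a not followed by b)
  Match 3: 'ab' (a followed by b)
  Match 4: 'a' (a not followed by b)
Total matches: 4

4


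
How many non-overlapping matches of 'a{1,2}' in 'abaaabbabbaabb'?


Pattern 'a{1,2}' matches between 1 and 2 consecutive a's (greedy).
String: 'abaaabbabbaabb'
Finding runs of a's and applying greedy matching:
  Run at pos 0: 'a' (length 1)
  Run at pos 2: 'aaa' (length 3)
  Run at pos 7: 'a' (length 1)
  Run at pos 10: 'aa' (length 2)
Matches: ['a', 'aa', 'a', 'a', 'aa']
Count: 5

5


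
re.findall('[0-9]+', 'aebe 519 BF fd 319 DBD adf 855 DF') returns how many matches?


Pattern '[0-9]+' finds one or more digits.
Text: 'aebe 519 BF fd 319 DBD adf 855 DF'
Scanning for matches:
  Match 1: '519'
  Match 2: '319'
  Match 3: '855'
Total matches: 3

3


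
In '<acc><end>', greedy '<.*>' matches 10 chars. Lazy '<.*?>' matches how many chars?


Greedy '<.*>' tries to match as MUCH as possible.
Lazy '<.*?>' tries to match as LITTLE as possible.

String: '<acc><end>'
Greedy '<.*>' starts at first '<' and extends to the LAST '>': '<acc><end>' (10 chars)
Lazy '<.*?>' starts at first '<' and stops at the FIRST '>': '<acc>' (5 chars)

5


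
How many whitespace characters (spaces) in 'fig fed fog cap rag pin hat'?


\s matches whitespace characters (spaces, tabs, etc.).
Text: 'fig fed fog cap rag pin hat'
This text has 7 words separated by spaces.
Number of spaces = number of words - 1 = 7 - 1 = 6

6


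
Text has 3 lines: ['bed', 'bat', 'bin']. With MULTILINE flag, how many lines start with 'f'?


With MULTILINE flag, ^ matches the start of each line.
Lines: ['bed', 'bat', 'bin']
Checking which lines start with 'f':
  Line 1: 'bed' -> no
  Line 2: 'bat' -> no
  Line 3: 'bin' -> no
Matching lines: []
Count: 0

0


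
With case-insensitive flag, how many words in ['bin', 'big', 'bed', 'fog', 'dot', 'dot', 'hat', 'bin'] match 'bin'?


Case-insensitive matching: compare each word's lowercase form to 'bin'.
  'bin' -> lower='bin' -> MATCH
  'big' -> lower='big' -> no
  'bed' -> lower='bed' -> no
  'fog' -> lower='fog' -> no
  'dot' -> lower='dot' -> no
  'dot' -> lower='dot' -> no
  'hat' -> lower='hat' -> no
  'bin' -> lower='bin' -> MATCH
Matches: ['bin', 'bin']
Count: 2

2


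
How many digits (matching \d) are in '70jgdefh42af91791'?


\d matches any digit 0-9.
Scanning '70jgdefh42af91791':
  pos 0: '7' -> DIGIT
  pos 1: '0' -> DIGIT
  pos 8: '4' -> DIGIT
  pos 9: '2' -> DIGIT
  pos 12: '9' -> DIGIT
  pos 13: '1' -> DIGIT
  pos 14: '7' -> DIGIT
  pos 15: '9' -> DIGIT
  pos 16: '1' -> DIGIT
Digits found: ['7', '0', '4', '2', '9', '1', '7', '9', '1']
Total: 9

9


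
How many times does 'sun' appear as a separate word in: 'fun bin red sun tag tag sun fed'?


Scanning each word for exact match 'sun':
  Word 1: 'fun' -> no
  Word 2: 'bin' -> no
  Word 3: 'red' -> no
  Word 4: 'sun' -> MATCH
  Word 5: 'tag' -> no
  Word 6: 'tag' -> no
  Word 7: 'sun' -> MATCH
  Word 8: 'fed' -> no
Total matches: 2

2


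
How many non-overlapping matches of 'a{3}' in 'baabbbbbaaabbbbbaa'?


Pattern 'a{3}' matches exactly 3 consecutive a's (greedy, non-overlapping).
String: 'baabbbbbaaabbbbbaa'
Scanning for runs of a's:
  Run at pos 1: 'aa' (length 2) -> 0 match(es)
  Run at pos 8: 'aaa' (length 3) -> 1 match(es)
  Run at pos 16: 'aa' (length 2) -> 0 match(es)
Matches found: ['aaa']
Total: 1

1


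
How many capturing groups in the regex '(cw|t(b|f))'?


To count capturing groups, count each '(' that starts a group.
Pattern: '(cw|t(b|f))'
Walking through the pattern:
  Position 0: '(' -> group #1
  Position 5: '(' -> group #2
Total capturing groups: 2

2


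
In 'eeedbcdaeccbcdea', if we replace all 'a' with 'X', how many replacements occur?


re.sub('a', 'X', text) replaces every occurrence of 'a' with 'X'.
Text: 'eeedbcdaeccbcdea'
Scanning for 'a':
  pos 7: 'a' -> replacement #1
  pos 15: 'a' -> replacement #2
Total replacements: 2

2


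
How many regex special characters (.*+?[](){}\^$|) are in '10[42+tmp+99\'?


Regex special characters are: . * + ? [ ] ( ) { } \ ^ $ |
Scanning '10[42+tmp+99\':
  pos 2: '[' -> SPECIAL
  pos 5: '+' -> SPECIAL
  pos 9: '+' -> SPECIAL
  pos 12: '\' -> SPECIAL
Special chars found: ['[', '+', '+', '\\']
Total: 4

4


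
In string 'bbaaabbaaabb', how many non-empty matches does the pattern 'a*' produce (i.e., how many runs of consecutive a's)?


Pattern 'a*' matches zero or more a's. We want non-empty runs of consecutive a's.
String: 'bbaaabbaaabb'
Walking through the string to find runs of a's:
  Run 1: positions 2-4 -> 'aaa'
  Run 2: positions 7-9 -> 'aaa'
Non-empty runs found: ['aaa', 'aaa']
Count: 2

2


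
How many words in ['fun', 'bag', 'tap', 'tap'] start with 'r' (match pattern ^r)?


Pattern ^r anchors to start of word. Check which words begin with 'r':
  'fun' -> no
  'bag' -> no
  'tap' -> no
  'tap' -> no
Matching words: []
Count: 0

0


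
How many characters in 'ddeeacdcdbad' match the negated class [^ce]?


Negated class [^ce] matches any char NOT in {c, e}
Scanning 'ddeeacdcdbad':
  pos 0: 'd' -> MATCH
  pos 1: 'd' -> MATCH
  pos 2: 'e' -> no (excluded)
  pos 3: 'e' -> no (excluded)
  pos 4: 'a' -> MATCH
  pos 5: 'c' -> no (excluded)
  pos 6: 'd' -> MATCH
  pos 7: 'c' -> no (excluded)
  pos 8: 'd' -> MATCH
  pos 9: 'b' -> MATCH
  pos 10: 'a' -> MATCH
  pos 11: 'd' -> MATCH
Total matches: 8

8


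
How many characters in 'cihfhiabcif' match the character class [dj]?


Character class [dj] matches any of: {d, j}
Scanning string 'cihfhiabcif' character by character:
  pos 0: 'c' -> no
  pos 1: 'i' -> no
  pos 2: 'h' -> no
  pos 3: 'f' -> no
  pos 4: 'h' -> no
  pos 5: 'i' -> no
  pos 6: 'a' -> no
  pos 7: 'b' -> no
  pos 8: 'c' -> no
  pos 9: 'i' -> no
  pos 10: 'f' -> no
Total matches: 0

0


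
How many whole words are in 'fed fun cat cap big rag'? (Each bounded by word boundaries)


Word boundaries (\b) mark the start/end of each word.
Text: 'fed fun cat cap big rag'
Splitting by whitespace:
  Word 1: 'fed'
  Word 2: 'fun'
  Word 3: 'cat'
  Word 4: 'cap'
  Word 5: 'big'
  Word 6: 'rag'
Total whole words: 6

6


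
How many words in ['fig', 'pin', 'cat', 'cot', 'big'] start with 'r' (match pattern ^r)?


Pattern ^r anchors to start of word. Check which words begin with 'r':
  'fig' -> no
  'pin' -> no
  'cat' -> no
  'cot' -> no
  'big' -> no
Matching words: []
Count: 0

0


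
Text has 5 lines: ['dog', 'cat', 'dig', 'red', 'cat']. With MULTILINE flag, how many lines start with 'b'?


With MULTILINE flag, ^ matches the start of each line.
Lines: ['dog', 'cat', 'dig', 'red', 'cat']
Checking which lines start with 'b':
  Line 1: 'dog' -> no
  Line 2: 'cat' -> no
  Line 3: 'dig' -> no
  Line 4: 'red' -> no
  Line 5: 'cat' -> no
Matching lines: []
Count: 0

0


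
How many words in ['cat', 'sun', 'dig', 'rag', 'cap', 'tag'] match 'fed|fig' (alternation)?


Alternation 'fed|fig' matches either 'fed' or 'fig'.
Checking each word:
  'cat' -> no
  'sun' -> no
  'dig' -> no
  'rag' -> no
  'cap' -> no
  'tag' -> no
Matches: []
Count: 0

0


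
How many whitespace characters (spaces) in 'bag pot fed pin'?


\s matches whitespace characters (spaces, tabs, etc.).
Text: 'bag pot fed pin'
This text has 4 words separated by spaces.
Number of spaces = number of words - 1 = 4 - 1 = 3

3


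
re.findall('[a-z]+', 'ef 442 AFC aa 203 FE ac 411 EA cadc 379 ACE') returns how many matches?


Pattern '[a-z]+' finds one or more lowercase letters.
Text: 'ef 442 AFC aa 203 FE ac 411 EA cadc 379 ACE'
Scanning for matches:
  Match 1: 'ef'
  Match 2: 'aa'
  Match 3: 'ac'
  Match 4: 'cadc'
Total matches: 4

4


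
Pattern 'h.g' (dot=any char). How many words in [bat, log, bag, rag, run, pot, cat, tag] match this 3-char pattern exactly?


Pattern 'h.g' means: starts with 'h', any single char, ends with 'g'.
Checking each word (must be exactly 3 chars):
  'bat' (len=3): no
  'log' (len=3): no
  'bag' (len=3): no
  'rag' (len=3): no
  'run' (len=3): no
  'pot' (len=3): no
  'cat' (len=3): no
  'tag' (len=3): no
Matching words: []
Total: 0

0


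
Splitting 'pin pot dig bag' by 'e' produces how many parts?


Splitting by 'e' breaks the string at each occurrence of the separator.
Text: 'pin pot dig bag'
Parts after split:
  Part 1: 'pin pot dig bag'
Total parts: 1

1


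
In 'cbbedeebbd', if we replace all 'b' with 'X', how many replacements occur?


re.sub('b', 'X', text) replaces every occurrence of 'b' with 'X'.
Text: 'cbbedeebbd'
Scanning for 'b':
  pos 1: 'b' -> replacement #1
  pos 2: 'b' -> replacement #2
  pos 7: 'b' -> replacement #3
  pos 8: 'b' -> replacement #4
Total replacements: 4

4


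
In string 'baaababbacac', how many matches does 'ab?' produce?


Pattern 'ab?' matches 'a' optionally followed by 'b'.
String: 'baaababbacac'
Scanning left to right for 'a' then checking next char:
  Match 1: 'a' (a not followed by b)
  Match 2: 'a' (a not followed by b)
  Match 3: 'ab' (a followed by b)
  Match 4: 'ab' (a followed by b)
  Match 5: 'a' (a not followed by b)
  Match 6: 'a' (a not followed by b)
Total matches: 6

6


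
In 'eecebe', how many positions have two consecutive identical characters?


Looking for consecutive identical characters in 'eecebe':
  pos 0-1: 'e' vs 'e' -> MATCH ('ee')
  pos 1-2: 'e' vs 'c' -> different
  pos 2-3: 'c' vs 'e' -> different
  pos 3-4: 'e' vs 'b' -> different
  pos 4-5: 'b' vs 'e' -> different
Consecutive identical pairs: ['ee']
Count: 1

1


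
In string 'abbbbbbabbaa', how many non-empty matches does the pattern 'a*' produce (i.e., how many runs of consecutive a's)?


Pattern 'a*' matches zero or more a's. We want non-empty runs of consecutive a's.
String: 'abbbbbbabbaa'
Walking through the string to find runs of a's:
  Run 1: positions 0-0 -> 'a'
  Run 2: positions 7-7 -> 'a'
  Run 3: positions 10-11 -> 'aa'
Non-empty runs found: ['a', 'a', 'aa']
Count: 3

3


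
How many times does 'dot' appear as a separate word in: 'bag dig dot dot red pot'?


Scanning each word for exact match 'dot':
  Word 1: 'bag' -> no
  Word 2: 'dig' -> no
  Word 3: 'dot' -> MATCH
  Word 4: 'dot' -> MATCH
  Word 5: 'red' -> no
  Word 6: 'pot' -> no
Total matches: 2

2


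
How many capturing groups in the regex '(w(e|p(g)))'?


To count capturing groups, count each '(' that starts a group.
Pattern: '(w(e|p(g)))'
Walking through the pattern:
  Position 0: '(' -> group #1
  Position 2: '(' -> group #2
  Position 6: '(' -> group #3
Total capturing groups: 3

3


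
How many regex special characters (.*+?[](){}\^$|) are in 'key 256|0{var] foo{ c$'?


Regex special characters are: . * + ? [ ] ( ) { } \ ^ $ |
Scanning 'key 256|0{var] foo{ c$':
  pos 7: '|' -> SPECIAL
  pos 9: '{' -> SPECIAL
  pos 13: ']' -> SPECIAL
  pos 18: '{' -> SPECIAL
  pos 21: '$' -> SPECIAL
Special chars found: ['|', '{', ']', '{', '$']
Total: 5

5


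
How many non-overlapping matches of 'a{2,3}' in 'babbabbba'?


Pattern 'a{2,3}' matches between 2 and 3 consecutive a's (greedy).
String: 'babbabbba'
Finding runs of a's and applying greedy matching:
  Run at pos 1: 'a' (length 1)
  Run at pos 4: 'a' (length 1)
  Run at pos 8: 'a' (length 1)
Matches: []
Count: 0

0


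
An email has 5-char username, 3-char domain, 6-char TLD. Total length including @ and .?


An email address has format: username@domain.tld
Username length: 5
'@' character: 1
Domain length: 3
'.' character: 1
TLD length: 6
Total = 5 + 1 + 3 + 1 + 6 = 16

16


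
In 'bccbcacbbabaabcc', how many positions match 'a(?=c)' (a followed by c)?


Lookahead 'a(?=c)' matches 'a' only when followed by 'c'.
String: 'bccbcacbbabaabcc'
Checking each position where char is 'a':
  pos 5: 'a' -> MATCH (next='c')
  pos 9: 'a' -> no (next='b')
  pos 11: 'a' -> no (next='a')
  pos 12: 'a' -> no (next='b')
Matching positions: [5]
Count: 1

1


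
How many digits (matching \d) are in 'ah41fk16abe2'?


\d matches any digit 0-9.
Scanning 'ah41fk16abe2':
  pos 2: '4' -> DIGIT
  pos 3: '1' -> DIGIT
  pos 6: '1' -> DIGIT
  pos 7: '6' -> DIGIT
  pos 11: '2' -> DIGIT
Digits found: ['4', '1', '1', '6', '2']
Total: 5

5


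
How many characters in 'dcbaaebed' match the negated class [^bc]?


Negated class [^bc] matches any char NOT in {b, c}
Scanning 'dcbaaebed':
  pos 0: 'd' -> MATCH
  pos 1: 'c' -> no (excluded)
  pos 2: 'b' -> no (excluded)
  pos 3: 'a' -> MATCH
  pos 4: 'a' -> MATCH
  pos 5: 'e' -> MATCH
  pos 6: 'b' -> no (excluded)
  pos 7: 'e' -> MATCH
  pos 8: 'd' -> MATCH
Total matches: 6

6


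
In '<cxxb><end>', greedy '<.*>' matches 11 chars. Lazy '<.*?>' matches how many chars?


Greedy '<.*>' tries to match as MUCH as possible.
Lazy '<.*?>' tries to match as LITTLE as possible.

String: '<cxxb><end>'
Greedy '<.*>' starts at first '<' and extends to the LAST '>': '<cxxb><end>' (11 chars)
Lazy '<.*?>' starts at first '<' and stops at the FIRST '>': '<cxxb>' (6 chars)

6


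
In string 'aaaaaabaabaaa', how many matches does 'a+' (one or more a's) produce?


Pattern 'a+' matches one or more consecutive a's.
String: 'aaaaaabaabaaa'
Scanning for runs of a:
  Match 1: 'aaaaaa' (length 6)
  Match 2: 'aa' (length 2)
  Match 3: 'aaa' (length 3)
Total matches: 3

3


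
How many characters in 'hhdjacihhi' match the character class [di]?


Character class [di] matches any of: {d, i}
Scanning string 'hhdjacihhi' character by character:
  pos 0: 'h' -> no
  pos 1: 'h' -> no
  pos 2: 'd' -> MATCH
  pos 3: 'j' -> no
  pos 4: 'a' -> no
  pos 5: 'c' -> no
  pos 6: 'i' -> MATCH
  pos 7: 'h' -> no
  pos 8: 'h' -> no
  pos 9: 'i' -> MATCH
Total matches: 3

3


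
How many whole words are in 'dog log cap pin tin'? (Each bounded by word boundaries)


Word boundaries (\b) mark the start/end of each word.
Text: 'dog log cap pin tin'
Splitting by whitespace:
  Word 1: 'dog'
  Word 2: 'log'
  Word 3: 'cap'
  Word 4: 'pin'
  Word 5: 'tin'
Total whole words: 5

5


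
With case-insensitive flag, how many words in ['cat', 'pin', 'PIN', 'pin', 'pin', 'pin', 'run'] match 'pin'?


Case-insensitive matching: compare each word's lowercase form to 'pin'.
  'cat' -> lower='cat' -> no
  'pin' -> lower='pin' -> MATCH
  'PIN' -> lower='pin' -> MATCH
  'pin' -> lower='pin' -> MATCH
  'pin' -> lower='pin' -> MATCH
  'pin' -> lower='pin' -> MATCH
  'run' -> lower='run' -> no
Matches: ['pin', 'PIN', 'pin', 'pin', 'pin']
Count: 5

5


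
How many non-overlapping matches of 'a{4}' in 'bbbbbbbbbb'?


Pattern 'a{4}' matches exactly 4 consecutive a's (greedy, non-overlapping).
String: 'bbbbbbbbbb'
Scanning for runs of a's:
Matches found: []
Total: 0

0


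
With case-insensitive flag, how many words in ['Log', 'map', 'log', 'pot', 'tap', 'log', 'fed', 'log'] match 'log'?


Case-insensitive matching: compare each word's lowercase form to 'log'.
  'Log' -> lower='log' -> MATCH
  'map' -> lower='map' -> no
  'log' -> lower='log' -> MATCH
  'pot' -> lower='pot' -> no
  'tap' -> lower='tap' -> no
  'log' -> lower='log' -> MATCH
  'fed' -> lower='fed' -> no
  'log' -> lower='log' -> MATCH
Matches: ['Log', 'log', 'log', 'log']
Count: 4

4


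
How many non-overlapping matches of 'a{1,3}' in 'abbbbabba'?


Pattern 'a{1,3}' matches between 1 and 3 consecutive a's (greedy).
String: 'abbbbabba'
Finding runs of a's and applying greedy matching:
  Run at pos 0: 'a' (length 1)
  Run at pos 5: 'a' (length 1)
  Run at pos 8: 'a' (length 1)
Matches: ['a', 'a', 'a']
Count: 3

3


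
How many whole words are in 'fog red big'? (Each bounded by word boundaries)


Word boundaries (\b) mark the start/end of each word.
Text: 'fog red big'
Splitting by whitespace:
  Word 1: 'fog'
  Word 2: 'red'
  Word 3: 'big'
Total whole words: 3

3


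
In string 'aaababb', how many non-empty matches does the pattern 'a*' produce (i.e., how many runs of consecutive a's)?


Pattern 'a*' matches zero or more a's. We want non-empty runs of consecutive a's.
String: 'aaababb'
Walking through the string to find runs of a's:
  Run 1: positions 0-2 -> 'aaa'
  Run 2: positions 4-4 -> 'a'
Non-empty runs found: ['aaa', 'a']
Count: 2

2


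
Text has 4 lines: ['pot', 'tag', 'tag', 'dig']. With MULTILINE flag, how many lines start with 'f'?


With MULTILINE flag, ^ matches the start of each line.
Lines: ['pot', 'tag', 'tag', 'dig']
Checking which lines start with 'f':
  Line 1: 'pot' -> no
  Line 2: 'tag' -> no
  Line 3: 'tag' -> no
  Line 4: 'dig' -> no
Matching lines: []
Count: 0

0


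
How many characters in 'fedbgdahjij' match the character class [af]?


Character class [af] matches any of: {a, f}
Scanning string 'fedbgdahjij' character by character:
  pos 0: 'f' -> MATCH
  pos 1: 'e' -> no
  pos 2: 'd' -> no
  pos 3: 'b' -> no
  pos 4: 'g' -> no
  pos 5: 'd' -> no
  pos 6: 'a' -> MATCH
  pos 7: 'h' -> no
  pos 8: 'j' -> no
  pos 9: 'i' -> no
  pos 10: 'j' -> no
Total matches: 2

2


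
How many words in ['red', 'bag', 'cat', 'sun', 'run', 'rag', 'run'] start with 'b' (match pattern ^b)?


Pattern ^b anchors to start of word. Check which words begin with 'b':
  'red' -> no
  'bag' -> MATCH (starts with 'b')
  'cat' -> no
  'sun' -> no
  'run' -> no
  'rag' -> no
  'run' -> no
Matching words: ['bag']
Count: 1

1


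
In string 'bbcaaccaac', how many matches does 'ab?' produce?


Pattern 'ab?' matches 'a' optionally followed by 'b'.
String: 'bbcaaccaac'
Scanning left to right for 'a' then checking next char:
  Match 1: 'a' (a not followed by b)
  Match 2: 'a' (a not followed by b)
  Match 3: 'a' (a not followed by b)
  Match 4: 'a' (a not followed by b)
Total matches: 4

4


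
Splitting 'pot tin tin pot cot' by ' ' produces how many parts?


Splitting by ' ' breaks the string at each occurrence of the separator.
Text: 'pot tin tin pot cot'
Parts after split:
  Part 1: 'pot'
  Part 2: 'tin'
  Part 3: 'tin'
  Part 4: 'pot'
  Part 5: 'cot'
Total parts: 5

5


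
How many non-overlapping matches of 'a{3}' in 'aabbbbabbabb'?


Pattern 'a{3}' matches exactly 3 consecutive a's (greedy, non-overlapping).
String: 'aabbbbabbabb'
Scanning for runs of a's:
  Run at pos 0: 'aa' (length 2) -> 0 match(es)
  Run at pos 6: 'a' (length 1) -> 0 match(es)
  Run at pos 9: 'a' (length 1) -> 0 match(es)
Matches found: []
Total: 0

0


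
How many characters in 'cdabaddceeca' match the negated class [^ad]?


Negated class [^ad] matches any char NOT in {a, d}
Scanning 'cdabaddceeca':
  pos 0: 'c' -> MATCH
  pos 1: 'd' -> no (excluded)
  pos 2: 'a' -> no (excluded)
  pos 3: 'b' -> MATCH
  pos 4: 'a' -> no (excluded)
  pos 5: 'd' -> no (excluded)
  pos 6: 'd' -> no (excluded)
  pos 7: 'c' -> MATCH
  pos 8: 'e' -> MATCH
  pos 9: 'e' -> MATCH
  pos 10: 'c' -> MATCH
  pos 11: 'a' -> no (excluded)
Total matches: 6

6


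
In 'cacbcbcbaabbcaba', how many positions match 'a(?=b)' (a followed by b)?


Lookahead 'a(?=b)' matches 'a' only when followed by 'b'.
String: 'cacbcbcbaabbcaba'
Checking each position where char is 'a':
  pos 1: 'a' -> no (next='c')
  pos 8: 'a' -> no (next='a')
  pos 9: 'a' -> MATCH (next='b')
  pos 13: 'a' -> MATCH (next='b')
Matching positions: [9, 13]
Count: 2

2


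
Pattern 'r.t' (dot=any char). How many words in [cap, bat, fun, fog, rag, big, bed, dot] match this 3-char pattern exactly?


Pattern 'r.t' means: starts with 'r', any single char, ends with 't'.
Checking each word (must be exactly 3 chars):
  'cap' (len=3): no
  'bat' (len=3): no
  'fun' (len=3): no
  'fog' (len=3): no
  'rag' (len=3): no
  'big' (len=3): no
  'bed' (len=3): no
  'dot' (len=3): no
Matching words: []
Total: 0

0


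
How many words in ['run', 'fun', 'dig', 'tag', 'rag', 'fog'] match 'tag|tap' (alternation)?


Alternation 'tag|tap' matches either 'tag' or 'tap'.
Checking each word:
  'run' -> no
  'fun' -> no
  'dig' -> no
  'tag' -> MATCH
  'rag' -> no
  'fog' -> no
Matches: ['tag']
Count: 1

1


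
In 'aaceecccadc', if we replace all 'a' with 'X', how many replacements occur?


re.sub('a', 'X', text) replaces every occurrence of 'a' with 'X'.
Text: 'aaceecccadc'
Scanning for 'a':
  pos 0: 'a' -> replacement #1
  pos 1: 'a' -> replacement #2
  pos 8: 'a' -> replacement #3
Total replacements: 3

3


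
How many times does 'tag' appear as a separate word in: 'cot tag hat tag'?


Scanning each word for exact match 'tag':
  Word 1: 'cot' -> no
  Word 2: 'tag' -> MATCH
  Word 3: 'hat' -> no
  Word 4: 'tag' -> MATCH
Total matches: 2

2


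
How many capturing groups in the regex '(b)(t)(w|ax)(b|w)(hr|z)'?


To count capturing groups, count each '(' that starts a group.
Pattern: '(b)(t)(w|ax)(b|w)(hr|z)'
Walking through the pattern:
  Position 0: '(' -> group #1
  Position 3: '(' -> group #2
  Position 6: '(' -> group #3
  Position 12: '(' -> group #4
  Position 17: '(' -> group #5
Total capturing groups: 5

5


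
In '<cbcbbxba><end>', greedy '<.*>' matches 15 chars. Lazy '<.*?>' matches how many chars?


Greedy '<.*>' tries to match as MUCH as possible.
Lazy '<.*?>' tries to match as LITTLE as possible.

String: '<cbcbbxba><end>'
Greedy '<.*>' starts at first '<' and extends to the LAST '>': '<cbcbbxba><end>' (15 chars)
Lazy '<.*?>' starts at first '<' and stops at the FIRST '>': '<cbcbbxba>' (10 chars)

10


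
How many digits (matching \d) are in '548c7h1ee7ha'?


\d matches any digit 0-9.
Scanning '548c7h1ee7ha':
  pos 0: '5' -> DIGIT
  pos 1: '4' -> DIGIT
  pos 2: '8' -> DIGIT
  pos 4: '7' -> DIGIT
  pos 6: '1' -> DIGIT
  pos 9: '7' -> DIGIT
Digits found: ['5', '4', '8', '7', '1', '7']
Total: 6

6


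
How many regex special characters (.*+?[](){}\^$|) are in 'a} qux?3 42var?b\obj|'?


Regex special characters are: . * + ? [ ] ( ) { } \ ^ $ |
Scanning 'a} qux?3 42var?b\obj|':
  pos 1: '}' -> SPECIAL
  pos 6: '?' -> SPECIAL
  pos 14: '?' -> SPECIAL
  pos 16: '\' -> SPECIAL
  pos 20: '|' -> SPECIAL
Special chars found: ['}', '?', '?', '\\', '|']
Total: 5

5


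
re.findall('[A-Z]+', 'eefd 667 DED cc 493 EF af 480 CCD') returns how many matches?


Pattern '[A-Z]+' finds one or more uppercase letters.
Text: 'eefd 667 DED cc 493 EF af 480 CCD'
Scanning for matches:
  Match 1: 'DED'
  Match 2: 'EF'
  Match 3: 'CCD'
Total matches: 3

3


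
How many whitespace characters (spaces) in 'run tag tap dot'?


\s matches whitespace characters (spaces, tabs, etc.).
Text: 'run tag tap dot'
This text has 4 words separated by spaces.
Number of spaces = number of words - 1 = 4 - 1 = 3

3


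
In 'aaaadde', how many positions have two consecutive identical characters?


Looking for consecutive identical characters in 'aaaadde':
  pos 0-1: 'a' vs 'a' -> MATCH ('aa')
  pos 1-2: 'a' vs 'a' -> MATCH ('aa')
  pos 2-3: 'a' vs 'a' -> MATCH ('aa')
  pos 3-4: 'a' vs 'd' -> different
  pos 4-5: 'd' vs 'd' -> MATCH ('dd')
  pos 5-6: 'd' vs 'e' -> different
Consecutive identical pairs: ['aa', 'aa', 'aa', 'dd']
Count: 4

4


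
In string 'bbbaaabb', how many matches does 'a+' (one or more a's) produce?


Pattern 'a+' matches one or more consecutive a's.
String: 'bbbaaabb'
Scanning for runs of a:
  Match 1: 'aaa' (length 3)
Total matches: 1

1


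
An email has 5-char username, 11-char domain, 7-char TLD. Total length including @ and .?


An email address has format: username@domain.tld
Username length: 5
'@' character: 1
Domain length: 11
'.' character: 1
TLD length: 7
Total = 5 + 1 + 11 + 1 + 7 = 25

25


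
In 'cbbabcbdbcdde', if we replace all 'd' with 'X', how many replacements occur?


re.sub('d', 'X', text) replaces every occurrence of 'd' with 'X'.
Text: 'cbbabcbdbcdde'
Scanning for 'd':
  pos 7: 'd' -> replacement #1
  pos 10: 'd' -> replacement #2
  pos 11: 'd' -> replacement #3
Total replacements: 3

3


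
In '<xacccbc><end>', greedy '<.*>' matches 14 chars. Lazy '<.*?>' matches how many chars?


Greedy '<.*>' tries to match as MUCH as possible.
Lazy '<.*?>' tries to match as LITTLE as possible.

String: '<xacccbc><end>'
Greedy '<.*>' starts at first '<' and extends to the LAST '>': '<xacccbc><end>' (14 chars)
Lazy '<.*?>' starts at first '<' and stops at the FIRST '>': '<xacccbc>' (9 chars)

9


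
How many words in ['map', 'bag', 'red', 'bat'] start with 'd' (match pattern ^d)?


Pattern ^d anchors to start of word. Check which words begin with 'd':
  'map' -> no
  'bag' -> no
  'red' -> no
  'bat' -> no
Matching words: []
Count: 0

0


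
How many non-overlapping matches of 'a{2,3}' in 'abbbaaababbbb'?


Pattern 'a{2,3}' matches between 2 and 3 consecutive a's (greedy).
String: 'abbbaaababbbb'
Finding runs of a's and applying greedy matching:
  Run at pos 0: 'a' (length 1)
  Run at pos 4: 'aaa' (length 3)
  Run at pos 8: 'a' (length 1)
Matches: ['aaa']
Count: 1

1


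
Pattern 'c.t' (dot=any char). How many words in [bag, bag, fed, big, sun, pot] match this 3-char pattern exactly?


Pattern 'c.t' means: starts with 'c', any single char, ends with 't'.
Checking each word (must be exactly 3 chars):
  'bag' (len=3): no
  'bag' (len=3): no
  'fed' (len=3): no
  'big' (len=3): no
  'sun' (len=3): no
  'pot' (len=3): no
Matching words: []
Total: 0

0


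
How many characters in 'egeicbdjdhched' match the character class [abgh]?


Character class [abgh] matches any of: {a, b, g, h}
Scanning string 'egeicbdjdhched' character by character:
  pos 0: 'e' -> no
  pos 1: 'g' -> MATCH
  pos 2: 'e' -> no
  pos 3: 'i' -> no
  pos 4: 'c' -> no
  pos 5: 'b' -> MATCH
  pos 6: 'd' -> no
  pos 7: 'j' -> no
  pos 8: 'd' -> no
  pos 9: 'h' -> MATCH
  pos 10: 'c' -> no
  pos 11: 'h' -> MATCH
  pos 12: 'e' -> no
  pos 13: 'd' -> no
Total matches: 4

4


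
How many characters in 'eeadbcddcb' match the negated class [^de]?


Negated class [^de] matches any char NOT in {d, e}
Scanning 'eeadbcddcb':
  pos 0: 'e' -> no (excluded)
  pos 1: 'e' -> no (excluded)
  pos 2: 'a' -> MATCH
  pos 3: 'd' -> no (excluded)
  pos 4: 'b' -> MATCH
  pos 5: 'c' -> MATCH
  pos 6: 'd' -> no (excluded)
  pos 7: 'd' -> no (excluded)
  pos 8: 'c' -> MATCH
  pos 9: 'b' -> MATCH
Total matches: 5

5


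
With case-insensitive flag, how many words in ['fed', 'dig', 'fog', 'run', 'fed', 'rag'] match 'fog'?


Case-insensitive matching: compare each word's lowercase form to 'fog'.
  'fed' -> lower='fed' -> no
  'dig' -> lower='dig' -> no
  'fog' -> lower='fog' -> MATCH
  'run' -> lower='run' -> no
  'fed' -> lower='fed' -> no
  'rag' -> lower='rag' -> no
Matches: ['fog']
Count: 1

1


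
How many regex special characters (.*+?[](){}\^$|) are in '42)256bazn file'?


Regex special characters are: . * + ? [ ] ( ) { } \ ^ $ |
Scanning '42)256bazn file':
  pos 2: ')' -> SPECIAL
Special chars found: [')']
Total: 1

1


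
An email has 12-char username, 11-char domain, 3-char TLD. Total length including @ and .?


An email address has format: username@domain.tld
Username length: 12
'@' character: 1
Domain length: 11
'.' character: 1
TLD length: 3
Total = 12 + 1 + 11 + 1 + 3 = 28

28


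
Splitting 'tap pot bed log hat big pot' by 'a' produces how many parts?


Splitting by 'a' breaks the string at each occurrence of the separator.
Text: 'tap pot bed log hat big pot'
Parts after split:
  Part 1: 't'
  Part 2: 'p pot bed log h'
  Part 3: 't big pot'
Total parts: 3

3


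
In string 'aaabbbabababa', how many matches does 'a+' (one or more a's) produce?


Pattern 'a+' matches one or more consecutive a's.
String: 'aaabbbabababa'
Scanning for runs of a:
  Match 1: 'aaa' (length 3)
  Match 2: 'a' (length 1)
  Match 3: 'a' (length 1)
  Match 4: 'a' (length 1)
  Match 5: 'a' (length 1)
Total matches: 5

5


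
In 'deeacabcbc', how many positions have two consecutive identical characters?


Looking for consecutive identical characters in 'deeacabcbc':
  pos 0-1: 'd' vs 'e' -> different
  pos 1-2: 'e' vs 'e' -> MATCH ('ee')
  pos 2-3: 'e' vs 'a' -> different
  pos 3-4: 'a' vs 'c' -> different
  pos 4-5: 'c' vs 'a' -> different
  pos 5-6: 'a' vs 'b' -> different
  pos 6-7: 'b' vs 'c' -> different
  pos 7-8: 'c' vs 'b' -> different
  pos 8-9: 'b' vs 'c' -> different
Consecutive identical pairs: ['ee']
Count: 1

1


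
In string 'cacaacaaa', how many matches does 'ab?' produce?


Pattern 'ab?' matches 'a' optionally followed by 'b'.
String: 'cacaacaaa'
Scanning left to right for 'a' then checking next char:
  Match 1: 'a' (a not followed by b)
  Match 2: 'a' (a not followed by b)
  Match 3: 'a' (a not followed by b)
  Match 4: 'a' (a not followed by b)
  Match 5: 'a' (a not followed by b)
  Match 6: 'a' (a not followed by b)
Total matches: 6

6


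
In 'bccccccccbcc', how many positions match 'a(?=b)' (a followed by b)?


Lookahead 'a(?=b)' matches 'a' only when followed by 'b'.
String: 'bccccccccbcc'
Checking each position where char is 'a':
Matching positions: []
Count: 0

0
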